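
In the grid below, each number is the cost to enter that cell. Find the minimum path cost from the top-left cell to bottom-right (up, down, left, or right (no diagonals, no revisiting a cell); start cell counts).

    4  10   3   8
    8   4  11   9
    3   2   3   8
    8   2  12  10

Best path: (0,0) (1,0) (2,0) (2,1) (2,2) (2,3) (3,3)
Cost: 4 + 8 + 3 + 2 + 3 + 8 + 10 = 38

38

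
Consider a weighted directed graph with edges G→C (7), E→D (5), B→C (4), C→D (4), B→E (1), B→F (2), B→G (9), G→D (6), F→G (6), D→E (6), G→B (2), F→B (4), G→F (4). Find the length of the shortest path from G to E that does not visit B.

12

Routes from G to E avoiding B:
G -> D -> E: 6 + 6 = 12
G -> C -> D -> E: 7 + 4 + 6 = 17
Best route has total 12.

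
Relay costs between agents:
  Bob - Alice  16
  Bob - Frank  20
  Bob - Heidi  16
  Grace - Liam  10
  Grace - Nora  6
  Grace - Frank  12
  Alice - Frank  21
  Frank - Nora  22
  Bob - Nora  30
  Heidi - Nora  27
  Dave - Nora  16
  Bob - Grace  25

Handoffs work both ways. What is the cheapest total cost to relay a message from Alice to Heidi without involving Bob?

Paths from Alice to Heidi avoiding Bob:
Alice-Frank-Nora-Heidi: 21 + 22 + 27 = 70
Alice-Frank-Grace-Nora-Heidi: 21 + 12 + 6 + 27 = 66
Shortest: 66.

66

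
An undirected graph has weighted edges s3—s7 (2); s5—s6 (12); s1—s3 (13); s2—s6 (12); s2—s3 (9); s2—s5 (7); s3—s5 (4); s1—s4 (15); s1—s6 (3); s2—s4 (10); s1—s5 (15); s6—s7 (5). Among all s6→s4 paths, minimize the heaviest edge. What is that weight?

Checking several routes:
s6 - s2 - s4: max(12, 10) = 12
s6 - s7 - s3 - s5 - s2 - s4: max(5, 2, 4, 7, 10) = 10
s6 - s5 - s3 - s2 - s4: max(12, 4, 9, 10) = 12
s6 - s7 - s3 - s2 - s4: max(5, 2, 9, 10) = 10
Best route has worst link 10.

10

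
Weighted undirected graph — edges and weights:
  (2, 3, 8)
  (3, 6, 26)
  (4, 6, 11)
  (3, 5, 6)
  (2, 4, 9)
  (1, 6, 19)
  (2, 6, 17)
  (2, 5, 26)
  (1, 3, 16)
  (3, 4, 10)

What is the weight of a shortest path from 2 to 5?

A few of the 2→5 routes:
2 → 3 → 5: 8 + 6 = 14
2 → 4 → 3 → 5: 9 + 10 + 6 = 25
2 → 6 → 4 → 3 → 5: 17 + 11 + 10 + 6 = 44
2 → 5: 26
2 → 6 → 3 → 5: 17 + 26 + 6 = 49
The minimum is 14.

14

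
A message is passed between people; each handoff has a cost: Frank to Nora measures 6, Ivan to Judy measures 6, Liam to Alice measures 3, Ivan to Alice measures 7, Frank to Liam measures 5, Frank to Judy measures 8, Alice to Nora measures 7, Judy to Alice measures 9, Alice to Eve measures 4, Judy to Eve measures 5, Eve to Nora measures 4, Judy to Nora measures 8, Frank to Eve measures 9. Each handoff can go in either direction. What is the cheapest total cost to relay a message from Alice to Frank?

Some routes from Alice to Frank:
Alice→Nora→Frank: 7 + 6 = 13
Alice→Eve→Nora→Frank: 4 + 4 + 6 = 14
Alice→Liam→Frank: 3 + 5 = 8
Alice→Eve→Frank: 4 + 9 = 13
Shortest: 8.

8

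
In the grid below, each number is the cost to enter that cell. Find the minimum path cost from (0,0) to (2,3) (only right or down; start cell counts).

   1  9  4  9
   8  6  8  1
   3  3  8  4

27

Best path: [0,0] [0,1] [0,2] [1,2] [1,3] [2,3]
Cost: 1 + 9 + 4 + 8 + 1 + 4 = 27
(Top row then right column would cost 28.)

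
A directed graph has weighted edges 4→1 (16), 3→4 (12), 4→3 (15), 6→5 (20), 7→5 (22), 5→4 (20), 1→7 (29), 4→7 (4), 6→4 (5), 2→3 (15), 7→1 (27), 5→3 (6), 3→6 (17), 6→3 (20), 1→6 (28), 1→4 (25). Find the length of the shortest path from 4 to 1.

16

Candidate routes:
4-7-1: 4 + 27 = 31
4-1: 16
Best route has total 16.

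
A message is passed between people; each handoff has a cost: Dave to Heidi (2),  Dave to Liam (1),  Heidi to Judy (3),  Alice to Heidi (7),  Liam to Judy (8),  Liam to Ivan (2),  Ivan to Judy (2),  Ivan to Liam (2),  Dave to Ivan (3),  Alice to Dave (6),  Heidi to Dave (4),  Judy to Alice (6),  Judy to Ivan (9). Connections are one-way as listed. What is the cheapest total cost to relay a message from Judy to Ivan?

Candidate routes:
Judy-Ivan: 9
Judy-Alice-Heidi-Dave-Liam-Ivan: 6 + 7 + 4 + 1 + 2 = 20
Judy-Alice-Dave-Ivan: 6 + 6 + 3 = 15
Judy-Alice-Dave-Liam-Ivan: 6 + 6 + 1 + 2 = 15
Judy-Alice-Heidi-Dave-Ivan: 6 + 7 + 4 + 3 = 20
Best route has total 9.

9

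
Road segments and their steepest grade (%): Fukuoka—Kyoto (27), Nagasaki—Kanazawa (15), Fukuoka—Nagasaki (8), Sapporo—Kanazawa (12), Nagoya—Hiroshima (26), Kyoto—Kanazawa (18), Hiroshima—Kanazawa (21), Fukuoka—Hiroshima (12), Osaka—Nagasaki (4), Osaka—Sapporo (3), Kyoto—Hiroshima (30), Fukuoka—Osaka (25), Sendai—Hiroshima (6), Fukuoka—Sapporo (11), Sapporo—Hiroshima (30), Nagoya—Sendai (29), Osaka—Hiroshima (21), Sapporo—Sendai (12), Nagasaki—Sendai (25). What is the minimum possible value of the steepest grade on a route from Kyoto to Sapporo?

18

Some routes from Kyoto to Sapporo:
Kyoto→Kanazawa→Nagasaki→Fukuoka→Hiroshima→Sendai→Sapporo: max(18, 15, 8, 12, 6, 12) = 18
Kyoto→Kanazawa→Nagasaki→Fukuoka→Sapporo: max(18, 15, 8, 11) = 18
Kyoto→Kanazawa→Nagasaki→Osaka→Sapporo: max(18, 15, 4, 3) = 18
Kyoto→Kanazawa→Sapporo: max(18, 12) = 18
The minimum achievable maximum is 18%.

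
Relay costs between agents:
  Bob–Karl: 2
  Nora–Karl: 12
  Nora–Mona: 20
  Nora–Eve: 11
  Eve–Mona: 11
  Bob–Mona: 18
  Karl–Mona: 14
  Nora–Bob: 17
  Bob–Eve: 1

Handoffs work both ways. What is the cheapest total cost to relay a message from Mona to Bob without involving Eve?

Candidate routes:
Mona -> Bob: 18
Mona -> Karl -> Bob: 14 + 2 = 16
Mona -> Karl -> Nora -> Bob: 14 + 12 + 17 = 43
Mona -> Nora -> Bob: 20 + 17 = 37
Mona -> Nora -> Karl -> Bob: 20 + 12 + 2 = 34
Shortest: 16.

16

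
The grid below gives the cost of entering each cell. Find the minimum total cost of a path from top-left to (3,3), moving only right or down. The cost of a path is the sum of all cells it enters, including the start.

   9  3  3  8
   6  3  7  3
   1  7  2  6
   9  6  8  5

One optimal route is (0,0) → (0,1) → (0,2) → (1,2) → (2,2) → (2,3) → (3,3).
Its cost is 9 + 3 + 3 + 7 + 2 + 6 + 5 = 35.
(Top row then right column would cost 37.)

35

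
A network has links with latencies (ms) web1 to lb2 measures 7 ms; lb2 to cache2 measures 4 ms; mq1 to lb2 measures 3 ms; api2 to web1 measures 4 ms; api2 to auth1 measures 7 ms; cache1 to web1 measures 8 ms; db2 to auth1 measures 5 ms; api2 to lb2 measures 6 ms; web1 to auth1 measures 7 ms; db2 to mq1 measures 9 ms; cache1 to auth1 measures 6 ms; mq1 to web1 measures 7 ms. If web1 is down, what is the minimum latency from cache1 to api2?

Candidate routes:
cache1→auth1→db2→mq1→lb2→api2: 6 + 5 + 9 + 3 + 6 = 29
cache1→auth1→api2: 6 + 7 = 13
Best route has total 13 ms.

13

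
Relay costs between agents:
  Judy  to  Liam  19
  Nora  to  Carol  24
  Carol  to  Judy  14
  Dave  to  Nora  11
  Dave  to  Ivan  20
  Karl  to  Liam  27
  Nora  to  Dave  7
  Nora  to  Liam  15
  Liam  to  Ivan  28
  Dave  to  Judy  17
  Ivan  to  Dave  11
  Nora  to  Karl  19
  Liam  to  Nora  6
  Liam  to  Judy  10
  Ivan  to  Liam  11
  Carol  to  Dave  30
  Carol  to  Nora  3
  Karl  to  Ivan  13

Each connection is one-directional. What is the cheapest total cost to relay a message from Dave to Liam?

26

Some routes from Dave to Liam:
Dave-Ivan-Liam: 20 + 11 = 31
Dave-Nora-Karl-Ivan-Liam: 11 + 19 + 13 + 11 = 54
Dave-Nora-Liam: 11 + 15 = 26
Dave-Judy-Liam: 17 + 19 = 36
The minimum is 26.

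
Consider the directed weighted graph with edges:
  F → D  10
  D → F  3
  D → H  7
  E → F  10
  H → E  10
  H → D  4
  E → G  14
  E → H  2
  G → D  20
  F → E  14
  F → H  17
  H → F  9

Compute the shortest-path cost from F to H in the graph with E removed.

17

Candidate routes:
F - H: 17
F - D - H: 10 + 7 = 17
Best route has total 17.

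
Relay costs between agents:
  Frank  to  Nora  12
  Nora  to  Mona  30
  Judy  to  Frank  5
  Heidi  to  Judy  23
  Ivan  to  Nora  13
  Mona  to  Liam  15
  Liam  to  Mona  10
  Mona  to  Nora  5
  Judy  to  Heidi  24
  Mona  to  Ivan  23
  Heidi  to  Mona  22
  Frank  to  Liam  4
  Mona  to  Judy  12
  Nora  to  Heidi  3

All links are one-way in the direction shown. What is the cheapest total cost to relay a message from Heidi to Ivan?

Routes from Heidi to Ivan:
Heidi-Mona-Ivan: 22 + 23 = 45
Heidi-Judy-Frank-Liam-Mona-Ivan: 23 + 5 + 4 + 10 + 23 = 65
Heidi-Judy-Frank-Nora-Mona-Ivan: 23 + 5 + 12 + 30 + 23 = 93
The minimum is 45.

45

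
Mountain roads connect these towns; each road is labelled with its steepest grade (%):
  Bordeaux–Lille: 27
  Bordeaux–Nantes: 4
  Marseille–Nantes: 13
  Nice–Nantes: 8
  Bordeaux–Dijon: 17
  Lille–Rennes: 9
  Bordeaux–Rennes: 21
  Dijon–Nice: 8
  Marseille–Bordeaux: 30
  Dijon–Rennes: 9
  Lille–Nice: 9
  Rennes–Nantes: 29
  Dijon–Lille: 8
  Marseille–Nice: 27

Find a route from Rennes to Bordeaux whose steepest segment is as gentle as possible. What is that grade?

9

Checking several routes:
Rennes→Lille→Dijon→Nice→Nantes→Bordeaux: max(9, 8, 8, 8, 4) = 9
Rennes→Dijon→Nice→Nantes→Bordeaux: max(9, 8, 8, 4) = 9
Rennes→Dijon→Lille→Nice→Nantes→Bordeaux: max(9, 8, 9, 8, 4) = 9
Best route has worst link 9%.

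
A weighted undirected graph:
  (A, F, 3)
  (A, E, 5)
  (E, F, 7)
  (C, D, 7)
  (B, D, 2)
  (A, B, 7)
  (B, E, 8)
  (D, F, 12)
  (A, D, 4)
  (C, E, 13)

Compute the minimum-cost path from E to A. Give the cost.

Comparing a few candidate routes:
E→F→A: 7 + 3 = 10
E→B→D→A: 8 + 2 + 4 = 14
E→A: 5
The minimum is 5.

5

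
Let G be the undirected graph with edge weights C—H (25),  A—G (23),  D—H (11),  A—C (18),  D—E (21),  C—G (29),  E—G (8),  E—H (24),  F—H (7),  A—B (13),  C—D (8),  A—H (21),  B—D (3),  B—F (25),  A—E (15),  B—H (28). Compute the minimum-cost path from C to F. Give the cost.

26

Comparing a few candidate routes:
C → D → B → F: 8 + 3 + 25 = 36
C → A → H → F: 18 + 21 + 7 = 46
C → H → F: 25 + 7 = 32
C → D → B → H → F: 8 + 3 + 28 + 7 = 46
C → D → H → F: 8 + 11 + 7 = 26
Best route has total 26.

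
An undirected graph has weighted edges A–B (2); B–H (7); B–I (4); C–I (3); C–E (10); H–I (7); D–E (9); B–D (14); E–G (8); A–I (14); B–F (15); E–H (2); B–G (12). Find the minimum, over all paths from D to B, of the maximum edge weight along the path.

9

Some routes from D to B:
D -> E -> G -> B: max(9, 8, 12) = 12
D -> E -> C -> I -> H -> B: max(9, 10, 3, 7, 7) = 10
D -> E -> C -> I -> B: max(9, 10, 3, 4) = 10
D -> E -> H -> I -> B: max(9, 2, 7, 4) = 9
D -> E -> H -> B: max(9, 2, 7) = 9
Smallest bottleneck: 9.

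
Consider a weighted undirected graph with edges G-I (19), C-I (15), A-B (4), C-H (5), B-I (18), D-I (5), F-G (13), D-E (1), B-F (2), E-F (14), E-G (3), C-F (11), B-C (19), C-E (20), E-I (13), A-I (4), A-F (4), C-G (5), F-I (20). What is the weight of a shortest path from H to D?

A few of the H→D routes:
H → C → G → E → D: 5 + 5 + 3 + 1 = 14
H → C → E → D: 5 + 20 + 1 = 26
H → C → F → A → I → D: 5 + 11 + 4 + 4 + 5 = 29
H → C → I → D: 5 + 15 + 5 = 25
Best route has total 14.

14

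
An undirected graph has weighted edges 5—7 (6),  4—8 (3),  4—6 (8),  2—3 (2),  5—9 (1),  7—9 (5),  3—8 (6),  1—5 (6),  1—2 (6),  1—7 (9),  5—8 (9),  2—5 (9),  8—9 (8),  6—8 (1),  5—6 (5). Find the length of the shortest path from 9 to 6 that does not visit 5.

9

Routes from 9 to 6 avoiding 5:
9→7→1→2→3→8→6: 5 + 9 + 6 + 2 + 6 + 1 = 29
9→7→1→2→3→8→4→6: 5 + 9 + 6 + 2 + 6 + 3 + 8 = 39
9→8→6: 8 + 1 = 9
9→8→4→6: 8 + 3 + 8 = 19
The minimum is 9.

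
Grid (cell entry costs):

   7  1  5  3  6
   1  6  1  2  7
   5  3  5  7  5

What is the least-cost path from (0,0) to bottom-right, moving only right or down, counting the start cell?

Take (0,0) -> (0,1) -> (0,2) -> (1,2) -> (1,3) -> (1,4) -> (2,4) for a total of 7 + 1 + 5 + 1 + 2 + 7 + 5 = 28.

28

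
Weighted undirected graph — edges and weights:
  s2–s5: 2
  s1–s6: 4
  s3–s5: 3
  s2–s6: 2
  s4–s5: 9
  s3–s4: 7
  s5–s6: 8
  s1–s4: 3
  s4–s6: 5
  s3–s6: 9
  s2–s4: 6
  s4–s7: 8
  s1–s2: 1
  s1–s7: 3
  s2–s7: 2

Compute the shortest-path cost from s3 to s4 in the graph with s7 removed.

Checking several routes:
s3 → s5 → s4: 3 + 9 = 12
s3 → s4: 7
s3 → s5 → s2 → s1 → s4: 3 + 2 + 1 + 3 = 9
s3 → s5 → s2 → s6 → s4: 3 + 2 + 2 + 5 = 12
s3 → s5 → s2 → s4: 3 + 2 + 6 = 11
The minimum is 7.

7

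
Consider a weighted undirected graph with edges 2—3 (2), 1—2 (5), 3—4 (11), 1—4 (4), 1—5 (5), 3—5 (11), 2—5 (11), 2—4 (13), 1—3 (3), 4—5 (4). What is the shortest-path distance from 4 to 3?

7

Checking several routes:
4 → 1 → 2 → 3: 4 + 5 + 2 = 11
4 → 1 → 3: 4 + 3 = 7
4 → 3: 11
Best route has total 7.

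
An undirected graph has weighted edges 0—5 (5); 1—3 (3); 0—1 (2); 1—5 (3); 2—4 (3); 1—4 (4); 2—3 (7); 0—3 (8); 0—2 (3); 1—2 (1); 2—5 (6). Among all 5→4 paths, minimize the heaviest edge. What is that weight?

Comparing a few candidate routes:
5-0-1-2-4: max(5, 2, 1, 3) = 5
5-1-0-2-4: max(3, 2, 3, 3) = 3
5-1-4: max(3, 4) = 4
5-1-2-4: max(3, 1, 3) = 3
Smallest bottleneck: 3.

3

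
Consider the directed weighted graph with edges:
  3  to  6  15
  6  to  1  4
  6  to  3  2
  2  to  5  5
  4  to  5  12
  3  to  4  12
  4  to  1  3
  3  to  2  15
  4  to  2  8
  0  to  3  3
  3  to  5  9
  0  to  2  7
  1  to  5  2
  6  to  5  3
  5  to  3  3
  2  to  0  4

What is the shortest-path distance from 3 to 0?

19

Routes from 3 to 0:
3→4→2→0: 12 + 8 + 4 = 24
3→2→0: 15 + 4 = 19
Best route has total 19.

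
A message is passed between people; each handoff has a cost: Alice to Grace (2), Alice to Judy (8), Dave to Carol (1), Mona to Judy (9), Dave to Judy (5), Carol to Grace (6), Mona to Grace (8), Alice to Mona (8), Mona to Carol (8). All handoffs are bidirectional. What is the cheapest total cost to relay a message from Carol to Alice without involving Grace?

Candidate routes:
Carol-Mona-Alice: 8 + 8 = 16
Carol-Mona-Judy-Alice: 8 + 9 + 8 = 25
Carol-Dave-Judy-Mona-Alice: 1 + 5 + 9 + 8 = 23
Carol-Dave-Judy-Alice: 1 + 5 + 8 = 14
The minimum is 14.

14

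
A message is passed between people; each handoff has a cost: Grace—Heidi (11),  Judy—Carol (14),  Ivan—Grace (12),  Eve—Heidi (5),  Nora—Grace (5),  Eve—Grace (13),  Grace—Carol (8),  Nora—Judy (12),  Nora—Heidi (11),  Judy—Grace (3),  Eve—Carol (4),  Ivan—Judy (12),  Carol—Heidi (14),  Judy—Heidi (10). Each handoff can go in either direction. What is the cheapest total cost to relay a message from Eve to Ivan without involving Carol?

Comparing a few candidate routes:
Eve - Heidi - Grace - Ivan: 5 + 11 + 12 = 28
Eve - Grace - Ivan: 13 + 12 = 25
Eve - Heidi - Judy - Ivan: 5 + 10 + 12 = 27
Best route has total 25.

25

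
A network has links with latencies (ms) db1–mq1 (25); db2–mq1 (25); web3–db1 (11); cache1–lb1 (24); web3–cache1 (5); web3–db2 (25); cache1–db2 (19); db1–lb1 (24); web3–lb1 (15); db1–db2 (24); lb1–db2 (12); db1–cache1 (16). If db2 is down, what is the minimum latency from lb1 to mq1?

Some routes from lb1 to mq1 avoiding db2:
lb1 → cache1 → web3 → db1 → mq1: 24 + 5 + 11 + 25 = 65
lb1 → db1 → mq1: 24 + 25 = 49
lb1 → web3 → db1 → mq1: 15 + 11 + 25 = 51
lb1 → web3 → cache1 → db1 → mq1: 15 + 5 + 16 + 25 = 61
Shortest: 49 ms.

49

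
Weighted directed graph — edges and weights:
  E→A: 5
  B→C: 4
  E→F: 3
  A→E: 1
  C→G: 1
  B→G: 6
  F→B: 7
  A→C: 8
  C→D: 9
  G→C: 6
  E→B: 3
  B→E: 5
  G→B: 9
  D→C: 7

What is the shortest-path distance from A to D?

Routes from A to D:
A → E → F → B → C → D: 1 + 3 + 7 + 4 + 9 = 24
A → C → D: 8 + 9 = 17
A → E → B → C → D: 1 + 3 + 4 + 9 = 17
A → E → F → B → G → C → D: 1 + 3 + 7 + 6 + 6 + 9 = 32
A → E → B → G → C → D: 1 + 3 + 6 + 6 + 9 = 25
The minimum is 17.

17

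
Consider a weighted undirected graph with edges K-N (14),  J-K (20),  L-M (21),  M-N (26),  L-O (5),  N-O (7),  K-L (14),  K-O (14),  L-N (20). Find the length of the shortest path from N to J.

34

Checking several routes:
N -> L -> K -> J: 20 + 14 + 20 = 54
N -> K -> J: 14 + 20 = 34
N -> L -> O -> K -> J: 20 + 5 + 14 + 20 = 59
N -> O -> L -> K -> J: 7 + 5 + 14 + 20 = 46
N -> O -> K -> J: 7 + 14 + 20 = 41
Best route has total 34.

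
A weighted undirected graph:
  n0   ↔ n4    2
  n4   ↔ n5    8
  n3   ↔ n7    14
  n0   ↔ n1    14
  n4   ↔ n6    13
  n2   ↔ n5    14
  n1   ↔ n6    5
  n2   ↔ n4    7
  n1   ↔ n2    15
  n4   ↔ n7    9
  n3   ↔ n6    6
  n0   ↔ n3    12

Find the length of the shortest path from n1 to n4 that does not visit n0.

Candidate routes:
n1 - n2 - n5 - n4: 15 + 14 + 8 = 37
n1 - n6 - n3 - n7 - n4: 5 + 6 + 14 + 9 = 34
n1 - n6 - n4: 5 + 13 = 18
n1 - n2 - n4: 15 + 7 = 22
The minimum is 18.

18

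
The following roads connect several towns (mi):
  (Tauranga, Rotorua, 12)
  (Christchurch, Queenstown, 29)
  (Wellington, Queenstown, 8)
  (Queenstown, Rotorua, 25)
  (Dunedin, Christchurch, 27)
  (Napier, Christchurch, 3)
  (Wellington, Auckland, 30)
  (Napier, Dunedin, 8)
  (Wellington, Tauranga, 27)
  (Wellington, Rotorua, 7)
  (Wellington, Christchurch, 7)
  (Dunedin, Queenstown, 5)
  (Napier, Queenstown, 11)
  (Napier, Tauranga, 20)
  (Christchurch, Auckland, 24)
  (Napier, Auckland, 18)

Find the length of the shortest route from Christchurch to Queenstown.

A few of the Christchurch→Queenstown routes:
Christchurch → Napier → Queenstown: 3 + 11 = 14
Christchurch → Napier → Dunedin → Queenstown: 3 + 8 + 5 = 16
Christchurch → Wellington → Queenstown: 7 + 8 = 15
Shortest: 14 mi.

14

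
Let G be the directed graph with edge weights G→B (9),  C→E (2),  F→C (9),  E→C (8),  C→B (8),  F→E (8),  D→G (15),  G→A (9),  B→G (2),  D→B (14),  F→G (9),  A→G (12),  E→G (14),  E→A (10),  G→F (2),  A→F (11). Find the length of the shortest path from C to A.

12

Paths from C to A:
C → E → A: 2 + 10 = 12
C → B → G → A: 8 + 2 + 9 = 19
C → E → G → A: 2 + 14 + 9 = 25
C → B → G → F → E → A: 8 + 2 + 2 + 8 + 10 = 30
The minimum is 12.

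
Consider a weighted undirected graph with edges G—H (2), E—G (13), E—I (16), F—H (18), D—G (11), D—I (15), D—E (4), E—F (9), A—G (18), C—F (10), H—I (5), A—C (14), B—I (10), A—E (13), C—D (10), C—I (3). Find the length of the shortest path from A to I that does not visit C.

25

Some routes from A to I avoiding C:
A -> E -> D -> I: 13 + 4 + 15 = 32
A -> E -> G -> H -> I: 13 + 13 + 2 + 5 = 33
A -> G -> H -> I: 18 + 2 + 5 = 25
A -> E -> I: 13 + 16 = 29
Shortest: 25.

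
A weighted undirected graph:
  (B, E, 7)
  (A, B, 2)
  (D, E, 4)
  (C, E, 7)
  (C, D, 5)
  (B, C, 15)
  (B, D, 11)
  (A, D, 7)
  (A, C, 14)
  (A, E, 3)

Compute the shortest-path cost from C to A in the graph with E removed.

12

Routes from C to A avoiding E:
C - A: 14
C - B - A: 15 + 2 = 17
C - D - B - A: 5 + 11 + 2 = 18
C - D - A: 5 + 7 = 12
C - B - D - A: 15 + 11 + 7 = 33
The minimum is 12.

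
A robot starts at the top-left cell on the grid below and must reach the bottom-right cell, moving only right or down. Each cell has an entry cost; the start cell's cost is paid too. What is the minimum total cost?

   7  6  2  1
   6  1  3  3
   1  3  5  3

Path (0,0)→(0,1)→(0,2)→(0,3)→(1,3)→(2,3): 7 + 6 + 2 + 1 + 3 + 3 = 22.

22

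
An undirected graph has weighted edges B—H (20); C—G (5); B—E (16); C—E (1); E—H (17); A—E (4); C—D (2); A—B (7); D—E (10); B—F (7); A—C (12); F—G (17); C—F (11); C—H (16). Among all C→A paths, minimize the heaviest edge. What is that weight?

4

Checking several routes:
C - F - B - A: max(11, 7, 7) = 11
C - D - E - A: max(2, 10, 4) = 10
C - E - A: max(1, 4) = 4
Smallest bottleneck: 4.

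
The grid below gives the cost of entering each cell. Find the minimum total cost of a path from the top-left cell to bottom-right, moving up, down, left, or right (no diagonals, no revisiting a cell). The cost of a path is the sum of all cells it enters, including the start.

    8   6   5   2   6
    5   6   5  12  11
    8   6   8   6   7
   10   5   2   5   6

Take r0c0→r1c0→r1c1→r2c1→r3c1→r3c2→r3c3→r3c4 for a total of 8 + 5 + 6 + 6 + 5 + 2 + 5 + 6 = 43.

43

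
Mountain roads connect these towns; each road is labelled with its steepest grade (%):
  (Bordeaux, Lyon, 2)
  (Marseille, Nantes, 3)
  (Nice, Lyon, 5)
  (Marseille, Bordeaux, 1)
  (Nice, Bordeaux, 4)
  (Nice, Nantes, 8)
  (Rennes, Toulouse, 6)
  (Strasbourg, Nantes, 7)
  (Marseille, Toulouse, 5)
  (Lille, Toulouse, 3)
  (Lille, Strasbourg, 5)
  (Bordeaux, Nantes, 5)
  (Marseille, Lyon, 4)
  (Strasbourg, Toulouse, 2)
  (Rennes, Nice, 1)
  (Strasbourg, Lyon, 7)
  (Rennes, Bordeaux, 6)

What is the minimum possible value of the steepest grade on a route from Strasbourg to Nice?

5

A few of the Strasbourg→Nice routes:
Strasbourg-Toulouse-Marseille-Nantes-Bordeaux-Lyon-Nice: max(2, 5, 3, 5, 2, 5) = 5
Strasbourg-Toulouse-Marseille-Lyon-Nice: max(2, 5, 4, 5) = 5
Strasbourg-Toulouse-Marseille-Lyon-Bordeaux-Nice: max(2, 5, 4, 2, 4) = 5
Strasbourg-Toulouse-Marseille-Bordeaux-Nice: max(2, 5, 1, 4) = 5
Strasbourg-Toulouse-Marseille-Bordeaux-Lyon-Nice: max(2, 5, 1, 2, 5) = 5
Smallest bottleneck: 5%.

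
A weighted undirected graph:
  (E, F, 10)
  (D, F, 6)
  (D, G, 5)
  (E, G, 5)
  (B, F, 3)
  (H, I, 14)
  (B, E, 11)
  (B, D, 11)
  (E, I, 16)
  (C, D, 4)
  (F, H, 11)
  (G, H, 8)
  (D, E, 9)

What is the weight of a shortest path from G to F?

11

Comparing a few candidate routes:
G-E-F: 5 + 10 = 15
G-D-B-F: 5 + 11 + 3 = 19
G-H-F: 8 + 11 = 19
G-D-F: 5 + 6 = 11
Shortest: 11.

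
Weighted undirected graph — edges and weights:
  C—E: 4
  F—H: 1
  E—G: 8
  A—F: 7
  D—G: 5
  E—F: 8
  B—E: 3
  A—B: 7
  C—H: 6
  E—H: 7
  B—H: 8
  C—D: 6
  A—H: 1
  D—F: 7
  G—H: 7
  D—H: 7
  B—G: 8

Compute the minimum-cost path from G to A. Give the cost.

Some routes from G to A:
G - D - F - H - A: 5 + 7 + 1 + 1 = 14
G - D - H - A: 5 + 7 + 1 = 13
G - H - A: 7 + 1 = 8
G - H - F - A: 7 + 1 + 7 = 15
G - B - A: 8 + 7 = 15
Shortest: 8.

8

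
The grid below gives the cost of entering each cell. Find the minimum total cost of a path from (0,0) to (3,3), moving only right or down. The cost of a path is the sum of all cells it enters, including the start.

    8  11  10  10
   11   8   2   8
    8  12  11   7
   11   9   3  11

Best path: [0,0] [0,1] [1,1] [1,2] [2,2] [3,2] [3,3]
Cost: 8 + 11 + 8 + 2 + 11 + 3 + 11 = 54

54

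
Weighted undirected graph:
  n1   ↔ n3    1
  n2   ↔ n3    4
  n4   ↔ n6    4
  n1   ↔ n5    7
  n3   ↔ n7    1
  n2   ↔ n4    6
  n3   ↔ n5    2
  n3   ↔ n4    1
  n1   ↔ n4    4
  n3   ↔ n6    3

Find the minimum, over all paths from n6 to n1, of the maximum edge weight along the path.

A few of the n6→n1 routes:
n6-n4-n3-n1: max(4, 1, 1) = 4
n6-n3-n2-n4-n1: max(3, 4, 6, 4) = 6
n6-n4-n1: max(4, 4) = 4
n6-n3-n1: max(3, 1) = 3
n6-n4-n2-n3-n1: max(4, 6, 4, 1) = 6
n6-n3-n4-n1: max(3, 1, 4) = 4
Smallest bottleneck: 3.

3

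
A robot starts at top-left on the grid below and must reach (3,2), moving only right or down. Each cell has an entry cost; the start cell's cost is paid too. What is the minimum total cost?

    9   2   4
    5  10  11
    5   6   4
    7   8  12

Path [0,0]→[1,0]→[2,0]→[2,1]→[2,2]→[3,2]: 9 + 5 + 5 + 6 + 4 + 12 = 41.

41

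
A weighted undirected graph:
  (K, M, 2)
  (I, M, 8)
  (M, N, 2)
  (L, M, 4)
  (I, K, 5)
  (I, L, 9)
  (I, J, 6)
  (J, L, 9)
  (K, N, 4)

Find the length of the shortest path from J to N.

Some routes from J to N:
J -> I -> M -> N: 6 + 8 + 2 = 16
J -> I -> K -> M -> N: 6 + 5 + 2 + 2 = 15
J -> L -> M -> N: 9 + 4 + 2 = 15
J -> I -> K -> N: 6 + 5 + 4 = 15
Best route has total 15.

15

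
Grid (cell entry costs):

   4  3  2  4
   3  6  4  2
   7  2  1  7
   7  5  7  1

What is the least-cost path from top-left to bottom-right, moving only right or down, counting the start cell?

Best path: [0,0] → [0,1] → [0,2] → [1,2] → [2,2] → [2,3] → [3,3]
Cost: 4 + 3 + 2 + 4 + 1 + 7 + 1 = 22

22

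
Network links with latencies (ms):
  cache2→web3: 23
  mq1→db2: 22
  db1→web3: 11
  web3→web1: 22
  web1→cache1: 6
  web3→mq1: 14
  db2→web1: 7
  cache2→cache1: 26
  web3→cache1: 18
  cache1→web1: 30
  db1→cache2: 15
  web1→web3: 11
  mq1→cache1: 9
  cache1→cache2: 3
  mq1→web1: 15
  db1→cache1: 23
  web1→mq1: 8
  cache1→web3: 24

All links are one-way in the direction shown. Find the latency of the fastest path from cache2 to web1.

45

Checking several routes:
cache2 -> web3 -> mq1 -> web1: 23 + 14 + 15 = 52
cache2 -> web3 -> web1: 23 + 22 = 45
cache2 -> cache1 -> web1: 26 + 30 = 56
Best route has total 45 ms.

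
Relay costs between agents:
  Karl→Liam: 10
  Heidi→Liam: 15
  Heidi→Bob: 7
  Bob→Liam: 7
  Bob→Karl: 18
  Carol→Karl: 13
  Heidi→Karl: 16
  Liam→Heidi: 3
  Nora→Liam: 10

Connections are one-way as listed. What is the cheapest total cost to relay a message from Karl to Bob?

20

Paths from Karl to Bob:
Karl - Liam - Heidi - Bob: 10 + 3 + 7 = 20
Shortest: 20.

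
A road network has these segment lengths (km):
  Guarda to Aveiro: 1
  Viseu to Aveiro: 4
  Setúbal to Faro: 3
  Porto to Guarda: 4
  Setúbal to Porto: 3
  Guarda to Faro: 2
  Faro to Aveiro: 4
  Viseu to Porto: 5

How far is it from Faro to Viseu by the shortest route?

Checking several routes:
Faro - Guarda - Porto - Viseu: 2 + 4 + 5 = 11
Faro - Guarda - Aveiro - Viseu: 2 + 1 + 4 = 7
Faro - Aveiro - Viseu: 4 + 4 = 8
Best route has total 7 km.

7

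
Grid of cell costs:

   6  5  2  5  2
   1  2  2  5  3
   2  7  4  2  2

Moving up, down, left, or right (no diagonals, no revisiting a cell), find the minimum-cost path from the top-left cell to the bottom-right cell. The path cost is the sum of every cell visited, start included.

Path r0c0 r1c0 r1c1 r1c2 r2c2 r2c3 r2c4: 6 + 1 + 2 + 2 + 4 + 2 + 2 = 19.

19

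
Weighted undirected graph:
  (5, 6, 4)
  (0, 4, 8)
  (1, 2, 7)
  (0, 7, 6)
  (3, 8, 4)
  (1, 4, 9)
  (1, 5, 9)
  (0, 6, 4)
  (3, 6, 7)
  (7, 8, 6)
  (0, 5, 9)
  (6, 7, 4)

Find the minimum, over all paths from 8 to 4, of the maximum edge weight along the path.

Comparing a few candidate routes:
8 - 7 - 6 - 0 - 4: max(6, 4, 4, 8) = 8
8 - 7 - 0 - 4: max(6, 6, 8) = 8
8 - 3 - 6 - 7 - 0 - 4: max(4, 7, 4, 6, 8) = 8
8 - 3 - 6 - 0 - 4: max(4, 7, 4, 8) = 8
8 - 7 - 0 - 5 - 1 - 4: max(6, 6, 9, 9, 9) = 9
8 - 7 - 0 - 6 - 5 - 1 - 4: max(6, 6, 4, 4, 9, 9) = 9
The minimum achievable maximum is 8.

8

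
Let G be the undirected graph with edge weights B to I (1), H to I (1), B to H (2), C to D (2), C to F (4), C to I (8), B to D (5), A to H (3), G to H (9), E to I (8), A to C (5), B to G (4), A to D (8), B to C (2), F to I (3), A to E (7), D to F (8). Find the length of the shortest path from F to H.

4

Checking several routes:
F -> I -> B -> H: 3 + 1 + 2 = 6
F -> I -> H: 3 + 1 = 4
F -> C -> B -> H: 4 + 2 + 2 = 8
Best route has total 4.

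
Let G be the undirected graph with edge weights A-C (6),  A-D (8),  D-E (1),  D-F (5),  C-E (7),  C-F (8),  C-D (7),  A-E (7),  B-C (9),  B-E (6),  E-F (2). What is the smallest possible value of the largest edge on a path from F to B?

Some routes from F to B:
F -> D -> C -> E -> B: max(5, 7, 7, 6) = 7
F -> E -> B: max(2, 6) = 6
F -> D -> E -> B: max(5, 1, 6) = 6
F -> D -> C -> A -> E -> B: max(5, 7, 6, 7, 6) = 7
Smallest bottleneck: 6.

6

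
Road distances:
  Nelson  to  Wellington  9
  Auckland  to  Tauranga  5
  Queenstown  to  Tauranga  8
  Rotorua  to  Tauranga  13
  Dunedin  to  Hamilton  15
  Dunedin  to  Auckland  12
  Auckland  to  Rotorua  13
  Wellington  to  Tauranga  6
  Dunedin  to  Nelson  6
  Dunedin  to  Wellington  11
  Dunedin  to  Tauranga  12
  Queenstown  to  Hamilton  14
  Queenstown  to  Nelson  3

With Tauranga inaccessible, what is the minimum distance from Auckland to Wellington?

23

Candidate routes:
Auckland-Dunedin-Hamilton-Queenstown-Nelson-Wellington: 12 + 15 + 14 + 3 + 9 = 53
Auckland-Dunedin-Wellington: 12 + 11 = 23
Auckland-Dunedin-Nelson-Wellington: 12 + 6 + 9 = 27
The minimum is 23.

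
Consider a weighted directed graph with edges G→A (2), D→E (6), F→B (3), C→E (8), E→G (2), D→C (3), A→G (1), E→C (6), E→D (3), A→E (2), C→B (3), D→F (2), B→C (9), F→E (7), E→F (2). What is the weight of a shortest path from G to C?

Checking several routes:
G -> A -> E -> F -> B -> C: 2 + 2 + 2 + 3 + 9 = 18
G -> A -> E -> C: 2 + 2 + 6 = 10
G -> A -> E -> D -> C: 2 + 2 + 3 + 3 = 10
The minimum is 10.

10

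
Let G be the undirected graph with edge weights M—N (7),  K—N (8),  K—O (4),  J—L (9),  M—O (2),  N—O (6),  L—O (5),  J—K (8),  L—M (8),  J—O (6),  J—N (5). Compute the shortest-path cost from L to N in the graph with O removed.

Routes from L to N avoiding O:
L -> M -> N: 8 + 7 = 15
L -> J -> N: 9 + 5 = 14
L -> J -> K -> N: 9 + 8 + 8 = 25
Best route has total 14.

14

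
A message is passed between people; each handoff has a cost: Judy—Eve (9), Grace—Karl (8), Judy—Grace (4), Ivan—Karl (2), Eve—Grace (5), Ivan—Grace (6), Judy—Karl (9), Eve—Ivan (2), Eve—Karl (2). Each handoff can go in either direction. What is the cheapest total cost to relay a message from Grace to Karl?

Some routes from Grace to Karl:
Grace → Ivan → Karl: 6 + 2 = 8
Grace → Karl: 8
Grace → Eve → Karl: 5 + 2 = 7
Shortest: 7.

7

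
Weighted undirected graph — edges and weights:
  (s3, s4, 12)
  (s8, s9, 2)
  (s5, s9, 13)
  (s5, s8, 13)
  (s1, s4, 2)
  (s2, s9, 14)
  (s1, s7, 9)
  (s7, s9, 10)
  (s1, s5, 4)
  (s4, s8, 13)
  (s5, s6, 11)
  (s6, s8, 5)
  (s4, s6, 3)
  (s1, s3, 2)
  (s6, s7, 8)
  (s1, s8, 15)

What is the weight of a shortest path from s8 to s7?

12

Some routes from s8 to s7:
s8 -> s6 -> s7: 5 + 8 = 13
s8 -> s6 -> s4 -> s1 -> s7: 5 + 3 + 2 + 9 = 19
s8 -> s9 -> s7: 2 + 10 = 12
s8 -> s4 -> s1 -> s7: 13 + 2 + 9 = 24
The minimum is 12.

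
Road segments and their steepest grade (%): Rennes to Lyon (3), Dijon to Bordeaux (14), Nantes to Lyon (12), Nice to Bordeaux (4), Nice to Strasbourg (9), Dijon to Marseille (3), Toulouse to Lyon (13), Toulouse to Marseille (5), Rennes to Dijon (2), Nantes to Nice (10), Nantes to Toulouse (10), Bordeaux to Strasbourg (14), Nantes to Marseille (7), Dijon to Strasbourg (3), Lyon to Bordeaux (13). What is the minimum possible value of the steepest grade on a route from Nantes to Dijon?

7

Some routes from Nantes to Dijon:
Nantes → Toulouse → Marseille → Dijon: max(10, 5, 3) = 10
Nantes → Nice → Strasbourg → Dijon: max(10, 9, 3) = 10
Nantes → Marseille → Dijon: max(7, 3) = 7
The minimum achievable maximum is 7%.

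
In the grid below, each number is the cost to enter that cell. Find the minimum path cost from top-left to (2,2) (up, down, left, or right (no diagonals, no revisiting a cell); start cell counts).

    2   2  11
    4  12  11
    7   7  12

32

Path [0,0]→[1,0]→[2,0]→[2,1]→[2,2]: 2 + 4 + 7 + 7 + 12 = 32.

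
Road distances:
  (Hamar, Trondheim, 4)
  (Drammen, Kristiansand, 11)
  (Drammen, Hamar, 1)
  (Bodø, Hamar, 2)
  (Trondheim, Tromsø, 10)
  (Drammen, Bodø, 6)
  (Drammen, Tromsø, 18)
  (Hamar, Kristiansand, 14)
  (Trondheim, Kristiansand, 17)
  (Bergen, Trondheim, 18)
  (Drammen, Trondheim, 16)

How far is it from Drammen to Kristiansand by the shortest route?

Checking several routes:
Drammen - Hamar - Trondheim - Kristiansand: 1 + 4 + 17 = 22
Drammen - Hamar - Kristiansand: 1 + 14 = 15
Drammen - Kristiansand: 11
The minimum is 11.

11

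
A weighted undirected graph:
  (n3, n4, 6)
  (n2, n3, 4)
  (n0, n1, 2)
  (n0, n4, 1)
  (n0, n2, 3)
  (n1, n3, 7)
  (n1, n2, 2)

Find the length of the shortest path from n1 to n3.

6

Paths from n1 to n3:
n1→n2→n3: 2 + 4 = 6
n1→n0→n2→n3: 2 + 3 + 4 = 9
n1→n0→n4→n3: 2 + 1 + 6 = 9
n1→n2→n0→n4→n3: 2 + 3 + 1 + 6 = 12
n1→n3: 7
The minimum is 6.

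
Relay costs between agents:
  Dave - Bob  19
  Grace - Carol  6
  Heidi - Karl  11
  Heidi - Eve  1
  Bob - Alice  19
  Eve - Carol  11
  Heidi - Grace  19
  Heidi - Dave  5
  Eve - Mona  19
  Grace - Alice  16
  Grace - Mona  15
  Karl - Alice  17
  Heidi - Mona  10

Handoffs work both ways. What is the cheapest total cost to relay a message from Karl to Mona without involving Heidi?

Candidate routes:
Karl - Alice - Grace - Carol - Eve - Mona: 17 + 16 + 6 + 11 + 19 = 69
Karl - Alice - Grace - Mona: 17 + 16 + 15 = 48
The minimum is 48.

48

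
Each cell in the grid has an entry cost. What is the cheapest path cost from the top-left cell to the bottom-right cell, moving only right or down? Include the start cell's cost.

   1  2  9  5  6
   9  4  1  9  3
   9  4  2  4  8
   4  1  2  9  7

Cheapest: r0c0 -> r0c1 -> r1c1 -> r1c2 -> r2c2 -> r3c2 -> r3c3 -> r3c4
  1 + 2 + 4 + 1 + 2 + 2 + 9 + 7 = 28
(Top row then right column would cost 41.)

28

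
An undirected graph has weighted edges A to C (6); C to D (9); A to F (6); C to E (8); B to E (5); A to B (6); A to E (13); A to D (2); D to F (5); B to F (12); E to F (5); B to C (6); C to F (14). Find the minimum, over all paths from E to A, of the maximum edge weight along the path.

5

Comparing a few candidate routes:
E→B→A: max(5, 6) = 6
E→F→D→A: max(5, 5, 2) = 5
E→C→A: max(8, 6) = 8
E→B→C→A: max(5, 6, 6) = 6
E→F→A: max(5, 6) = 6
The minimum achievable maximum is 5.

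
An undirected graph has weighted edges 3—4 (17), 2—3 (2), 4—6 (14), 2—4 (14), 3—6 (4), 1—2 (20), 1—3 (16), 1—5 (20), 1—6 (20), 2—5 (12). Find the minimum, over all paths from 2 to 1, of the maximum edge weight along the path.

Some routes from 2 to 1:
2 - 4 - 3 - 1: max(14, 17, 16) = 17
2 - 3 - 1: max(2, 16) = 16
2 - 4 - 6 - 3 - 1: max(14, 14, 4, 16) = 16
2 - 5 - 1: max(12, 20) = 20
The minimum achievable maximum is 16.

16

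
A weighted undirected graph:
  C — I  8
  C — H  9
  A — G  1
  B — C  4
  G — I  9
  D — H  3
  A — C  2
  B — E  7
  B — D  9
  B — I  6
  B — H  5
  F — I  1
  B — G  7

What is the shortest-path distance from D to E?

15

A few of the D→E routes:
D -> H -> C -> A -> G -> B -> E: 3 + 9 + 2 + 1 + 7 + 7 = 29
D -> H -> B -> E: 3 + 5 + 7 = 15
D -> H -> C -> B -> E: 3 + 9 + 4 + 7 = 23
D -> B -> E: 9 + 7 = 16
D -> H -> C -> I -> B -> E: 3 + 9 + 8 + 6 + 7 = 33
Shortest: 15.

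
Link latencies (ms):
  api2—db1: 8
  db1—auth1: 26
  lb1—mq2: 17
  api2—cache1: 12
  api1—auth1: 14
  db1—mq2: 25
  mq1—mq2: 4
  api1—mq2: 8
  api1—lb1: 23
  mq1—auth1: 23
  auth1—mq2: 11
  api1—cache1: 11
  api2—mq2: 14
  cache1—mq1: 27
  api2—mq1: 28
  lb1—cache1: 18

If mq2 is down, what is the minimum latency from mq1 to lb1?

Checking several routes:
mq1 → api2 → cache1 → lb1: 28 + 12 + 18 = 58
mq1 → cache1 → lb1: 27 + 18 = 45
mq1 → cache1 → api1 → lb1: 27 + 11 + 23 = 61
mq1 → auth1 → api1 → lb1: 23 + 14 + 23 = 60
Best route has total 45 ms.

45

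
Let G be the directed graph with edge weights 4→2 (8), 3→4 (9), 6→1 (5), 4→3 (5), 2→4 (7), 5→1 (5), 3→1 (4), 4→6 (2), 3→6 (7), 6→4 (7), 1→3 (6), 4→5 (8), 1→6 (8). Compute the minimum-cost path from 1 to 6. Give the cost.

8

Paths from 1 to 6:
1 - 3 - 6: 6 + 7 = 13
1 - 3 - 4 - 6: 6 + 9 + 2 = 17
1 - 6: 8
The minimum is 8.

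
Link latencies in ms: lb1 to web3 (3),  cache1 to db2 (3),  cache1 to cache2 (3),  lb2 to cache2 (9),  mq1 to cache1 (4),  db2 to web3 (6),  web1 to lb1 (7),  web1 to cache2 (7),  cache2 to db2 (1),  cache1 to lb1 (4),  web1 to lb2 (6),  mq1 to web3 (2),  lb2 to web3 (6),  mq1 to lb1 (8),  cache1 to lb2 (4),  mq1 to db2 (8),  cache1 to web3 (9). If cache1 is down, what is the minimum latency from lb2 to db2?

10

Some routes from lb2 to db2 avoiding cache1:
lb2 - cache2 - db2: 9 + 1 = 10
lb2 - web1 - cache2 - db2: 6 + 7 + 1 = 14
lb2 - web3 - db2: 6 + 6 = 12
Shortest: 10 ms.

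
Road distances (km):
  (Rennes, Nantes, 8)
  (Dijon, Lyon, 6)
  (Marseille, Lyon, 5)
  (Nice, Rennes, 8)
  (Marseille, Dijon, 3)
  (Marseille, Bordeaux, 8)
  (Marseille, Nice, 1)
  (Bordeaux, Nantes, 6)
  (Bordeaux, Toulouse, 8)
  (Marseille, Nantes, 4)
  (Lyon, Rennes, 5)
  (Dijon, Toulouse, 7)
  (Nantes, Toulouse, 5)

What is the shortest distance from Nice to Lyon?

6

A few of the Nice→Lyon routes:
Nice-Rennes-Lyon: 8 + 5 = 13
Nice-Marseille-Nantes-Rennes-Lyon: 1 + 4 + 8 + 5 = 18
Nice-Marseille-Lyon: 1 + 5 = 6
Nice-Marseille-Dijon-Lyon: 1 + 3 + 6 = 10
Shortest: 6 km.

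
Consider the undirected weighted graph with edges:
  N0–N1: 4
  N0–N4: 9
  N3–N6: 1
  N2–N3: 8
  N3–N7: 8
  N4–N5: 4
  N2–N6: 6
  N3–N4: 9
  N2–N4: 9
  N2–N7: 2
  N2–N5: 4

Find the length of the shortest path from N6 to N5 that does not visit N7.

10

Comparing a few candidate routes:
N6 -> N3 -> N2 -> N5: 1 + 8 + 4 = 13
N6 -> N2 -> N5: 6 + 4 = 10
N6 -> N3 -> N4 -> N5: 1 + 9 + 4 = 14
Shortest: 10.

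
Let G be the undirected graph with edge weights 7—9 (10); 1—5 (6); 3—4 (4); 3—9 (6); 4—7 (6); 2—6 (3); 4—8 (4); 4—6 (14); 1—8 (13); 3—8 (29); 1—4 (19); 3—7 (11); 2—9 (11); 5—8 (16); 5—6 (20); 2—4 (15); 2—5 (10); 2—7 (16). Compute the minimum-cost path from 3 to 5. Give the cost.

24

A few of the 3→5 routes:
3 -> 4 -> 8 -> 1 -> 5: 4 + 4 + 13 + 6 = 27
3 -> 4 -> 8 -> 5: 4 + 4 + 16 = 24
3 -> 9 -> 2 -> 5: 6 + 11 + 10 = 27
Best route has total 24.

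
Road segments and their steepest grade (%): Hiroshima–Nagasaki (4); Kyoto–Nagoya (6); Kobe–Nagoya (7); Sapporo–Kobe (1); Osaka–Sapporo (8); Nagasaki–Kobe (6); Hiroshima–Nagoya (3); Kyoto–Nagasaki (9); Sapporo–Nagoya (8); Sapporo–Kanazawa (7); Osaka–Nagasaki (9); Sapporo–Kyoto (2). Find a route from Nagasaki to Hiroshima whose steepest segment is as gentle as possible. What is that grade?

4

Checking several routes:
Nagasaki→Kobe→Nagoya→Hiroshima: max(6, 7, 3) = 7
Nagasaki→Kobe→Sapporo→Kyoto→Nagoya→Hiroshima: max(6, 1, 2, 6, 3) = 6
Nagasaki→Hiroshima: max(4) = 4
The minimum achievable maximum is 4%.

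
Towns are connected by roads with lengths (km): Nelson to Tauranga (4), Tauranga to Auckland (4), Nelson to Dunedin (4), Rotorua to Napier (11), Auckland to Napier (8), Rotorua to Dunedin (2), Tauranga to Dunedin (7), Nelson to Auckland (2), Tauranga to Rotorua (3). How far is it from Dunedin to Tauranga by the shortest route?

5

A few of the Dunedin→Tauranga routes:
Dunedin-Nelson-Auckland-Tauranga: 4 + 2 + 4 = 10
Dunedin-Nelson-Tauranga: 4 + 4 = 8
Dunedin-Rotorua-Tauranga: 2 + 3 = 5
Dunedin-Tauranga: 7
Dunedin-Rotorua-Napier-Auckland-Tauranga: 2 + 11 + 8 + 4 = 25
Shortest: 5 km.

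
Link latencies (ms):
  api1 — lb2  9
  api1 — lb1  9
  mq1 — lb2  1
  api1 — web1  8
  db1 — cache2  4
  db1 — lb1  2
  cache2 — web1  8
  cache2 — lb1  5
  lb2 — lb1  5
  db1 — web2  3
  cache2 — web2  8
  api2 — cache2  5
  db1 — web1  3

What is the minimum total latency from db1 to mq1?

Comparing a few candidate routes:
db1 - cache2 - lb1 - lb2 - mq1: 4 + 5 + 5 + 1 = 15
db1 - web1 - api1 - lb2 - mq1: 3 + 8 + 9 + 1 = 21
db1 - web1 - cache2 - lb1 - lb2 - mq1: 3 + 8 + 5 + 5 + 1 = 22
db1 - web2 - cache2 - lb1 - lb2 - mq1: 3 + 8 + 5 + 5 + 1 = 22
db1 - lb1 - lb2 - mq1: 2 + 5 + 1 = 8
db1 - lb1 - api1 - lb2 - mq1: 2 + 9 + 9 + 1 = 21
Shortest: 8 ms.

8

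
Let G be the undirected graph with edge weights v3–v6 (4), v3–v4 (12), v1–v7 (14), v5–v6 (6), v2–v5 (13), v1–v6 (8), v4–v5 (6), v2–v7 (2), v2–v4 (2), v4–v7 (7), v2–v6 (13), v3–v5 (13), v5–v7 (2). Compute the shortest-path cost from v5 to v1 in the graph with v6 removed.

Comparing a few candidate routes:
v5→v2→v7→v1: 13 + 2 + 14 = 29
v5→v4→v2→v7→v1: 6 + 2 + 2 + 14 = 24
v5→v7→v1: 2 + 14 = 16
v5→v4→v7→v1: 6 + 7 + 14 = 27
Best route has total 16.

16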